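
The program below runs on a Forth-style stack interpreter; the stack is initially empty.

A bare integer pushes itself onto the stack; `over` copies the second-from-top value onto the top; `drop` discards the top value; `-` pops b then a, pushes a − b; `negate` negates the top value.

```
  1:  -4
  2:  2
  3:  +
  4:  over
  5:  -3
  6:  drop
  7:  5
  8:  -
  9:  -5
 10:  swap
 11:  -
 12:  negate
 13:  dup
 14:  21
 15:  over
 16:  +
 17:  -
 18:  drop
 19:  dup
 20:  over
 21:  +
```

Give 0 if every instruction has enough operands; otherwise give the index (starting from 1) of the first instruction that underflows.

4

-4 -> -4
2  -> -4 2
+  -> -2
over  — needs 2 operands, stack has 1 → underflow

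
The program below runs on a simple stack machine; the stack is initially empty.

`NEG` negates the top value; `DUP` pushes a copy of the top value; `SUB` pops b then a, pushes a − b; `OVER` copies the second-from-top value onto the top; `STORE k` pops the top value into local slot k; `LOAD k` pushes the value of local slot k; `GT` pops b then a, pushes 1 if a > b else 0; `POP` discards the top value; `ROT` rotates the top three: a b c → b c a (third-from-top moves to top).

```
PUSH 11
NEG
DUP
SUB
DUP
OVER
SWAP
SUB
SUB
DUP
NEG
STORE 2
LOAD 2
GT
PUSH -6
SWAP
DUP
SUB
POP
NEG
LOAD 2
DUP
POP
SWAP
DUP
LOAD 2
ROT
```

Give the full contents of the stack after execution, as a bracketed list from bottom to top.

[0, 6, 0, 6]

PUSH 11 -> [11]
NEG     -> [-11]
DUP     -> [-11, -11]
SUB     -> [0]
DUP     -> [0, 0]
OVER    -> [0, 0, 0]
SWAP    -> [0, 0, 0]
SUB     -> [0, 0]
SUB     -> [0]
DUP     -> [0, 0]
NEG     -> [0, 0]
STORE 2 -> [0]
LOAD 2  -> [0, 0]
GT      -> [0]
PUSH -6 -> [0, -6]
SWAP    -> [-6, 0]
DUP     -> [-6, 0, 0]
SUB     -> [-6, 0]
POP     -> [-6]
NEG     -> [6]
LOAD 2  -> [6, 0]
DUP     -> [6, 0, 0]
POP     -> [6, 0]
SWAP    -> [0, 6]
DUP     -> [0, 6, 6]
LOAD 2  -> [0, 6, 6, 0]
ROT     -> [0, 6, 0, 6]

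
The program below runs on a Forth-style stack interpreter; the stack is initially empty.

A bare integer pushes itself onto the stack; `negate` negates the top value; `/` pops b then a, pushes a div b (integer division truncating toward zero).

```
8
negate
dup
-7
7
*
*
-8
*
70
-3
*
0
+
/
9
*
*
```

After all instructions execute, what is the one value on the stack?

8      : 8
negate : -8
dup    : -8 -8
-7     : -8 -8 -7
7      : -8 -8 -7 7
*      : -8 -8 -49
*      : -8 392
-8     : -8 392 -8
*      : -8 -3136
70     : -8 -3136 70
-3     : -8 -3136 70 -3
*      : -8 -3136 -210
0      : -8 -3136 -210 0
+      : -8 -3136 -210
/      : -8 14
9      : -8 14 9
*      : -8 126
*      : -1008

-1008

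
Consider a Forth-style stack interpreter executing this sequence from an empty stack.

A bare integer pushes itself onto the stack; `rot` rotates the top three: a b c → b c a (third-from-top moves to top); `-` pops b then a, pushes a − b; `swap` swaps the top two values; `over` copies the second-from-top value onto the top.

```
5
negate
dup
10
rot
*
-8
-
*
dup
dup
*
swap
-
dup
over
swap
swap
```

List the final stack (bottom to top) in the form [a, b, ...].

[43890, 43890, 43890]

5      : [5]
negate : [-5]
dup    : [-5, -5]
10     : [-5, -5, 10]
rot    : [-5, 10, -5]
*      : [-5, -50]
-8     : [-5, -50, -8]
-      : [-5, -42]
*      : [210]
dup    : [210, 210]
dup    : [210, 210, 210]
*      : [210, 44100]
swap   : [44100, 210]
-      : [43890]
dup    : [43890, 43890]
over   : [43890, 43890, 43890]
swap   : [43890, 43890, 43890]
swap   : [43890, 43890, 43890]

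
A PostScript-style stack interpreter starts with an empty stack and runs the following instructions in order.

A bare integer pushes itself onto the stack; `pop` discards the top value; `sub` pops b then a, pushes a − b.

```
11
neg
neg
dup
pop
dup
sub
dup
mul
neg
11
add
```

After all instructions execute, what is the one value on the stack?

11  -> 11
neg -> -11
neg -> 11
dup -> 11 11
pop -> 11
dup -> 11 11
sub -> 0
dup -> 0 0
mul -> 0
neg -> 0
11  -> 0 11
add -> 11

11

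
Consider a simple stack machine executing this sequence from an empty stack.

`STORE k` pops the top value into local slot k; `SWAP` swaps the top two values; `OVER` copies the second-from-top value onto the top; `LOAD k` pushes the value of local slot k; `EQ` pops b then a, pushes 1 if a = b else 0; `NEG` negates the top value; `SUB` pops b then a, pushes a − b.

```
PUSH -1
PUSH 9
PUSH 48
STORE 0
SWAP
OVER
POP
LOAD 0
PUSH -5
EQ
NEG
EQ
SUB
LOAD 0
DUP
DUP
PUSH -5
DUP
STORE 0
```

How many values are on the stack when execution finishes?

PUSH -1 : -1
PUSH 9  : -1 9
PUSH 48 : -1 9 48
STORE 0 : -1 9
SWAP    : 9 -1
OVER    : 9 -1 9
POP     : 9 -1
LOAD 0  : 9 -1 48
PUSH -5 : 9 -1 48 -5
EQ      : 9 -1 0
NEG     : 9 -1 0
EQ      : 9 0
SUB     : 9
LOAD 0  : 9 48
DUP     : 9 48 48
DUP     : 9 48 48 48
PUSH -5 : 9 48 48 48 -5
DUP     : 9 48 48 48 -5 -5
STORE 0 : 9 48 48 48 -5

5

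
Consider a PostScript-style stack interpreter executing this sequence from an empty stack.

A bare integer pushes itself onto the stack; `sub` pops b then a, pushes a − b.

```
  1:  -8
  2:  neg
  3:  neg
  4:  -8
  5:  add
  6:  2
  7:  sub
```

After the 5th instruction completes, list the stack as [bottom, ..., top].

[-16]

-8   [-8]
neg  [8]
neg  [-8]
-8   [-8, -8]
add  [-16]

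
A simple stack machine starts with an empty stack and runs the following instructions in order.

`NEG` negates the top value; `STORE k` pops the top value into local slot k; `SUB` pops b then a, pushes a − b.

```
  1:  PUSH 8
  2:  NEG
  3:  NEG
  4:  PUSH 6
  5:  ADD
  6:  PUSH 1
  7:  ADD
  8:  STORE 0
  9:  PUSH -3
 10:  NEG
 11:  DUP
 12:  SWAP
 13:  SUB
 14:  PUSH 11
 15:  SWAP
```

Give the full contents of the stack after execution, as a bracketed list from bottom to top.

PUSH 8   8
NEG      -8
NEG      8
PUSH 6   8 6
ADD      14
PUSH 1   14 1
ADD      15
STORE 0  (empty)
PUSH -3  -3
NEG      3
DUP      3 3
SWAP     3 3
SUB      0
PUSH 11  0 11
SWAP     11 0

[11, 0]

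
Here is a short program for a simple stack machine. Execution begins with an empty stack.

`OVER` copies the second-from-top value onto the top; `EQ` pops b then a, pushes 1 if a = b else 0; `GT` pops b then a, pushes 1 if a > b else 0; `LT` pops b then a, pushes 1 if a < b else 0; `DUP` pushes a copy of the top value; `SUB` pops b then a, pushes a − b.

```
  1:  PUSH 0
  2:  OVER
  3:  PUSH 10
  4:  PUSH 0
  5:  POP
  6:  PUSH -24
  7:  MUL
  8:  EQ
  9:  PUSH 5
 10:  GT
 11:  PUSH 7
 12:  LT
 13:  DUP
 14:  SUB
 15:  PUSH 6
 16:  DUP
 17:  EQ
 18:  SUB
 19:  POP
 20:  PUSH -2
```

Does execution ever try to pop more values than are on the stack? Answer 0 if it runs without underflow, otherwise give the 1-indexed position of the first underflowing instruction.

2

PUSH 0 → [0]
OVER  — needs 2 operands, stack has 1 → underflow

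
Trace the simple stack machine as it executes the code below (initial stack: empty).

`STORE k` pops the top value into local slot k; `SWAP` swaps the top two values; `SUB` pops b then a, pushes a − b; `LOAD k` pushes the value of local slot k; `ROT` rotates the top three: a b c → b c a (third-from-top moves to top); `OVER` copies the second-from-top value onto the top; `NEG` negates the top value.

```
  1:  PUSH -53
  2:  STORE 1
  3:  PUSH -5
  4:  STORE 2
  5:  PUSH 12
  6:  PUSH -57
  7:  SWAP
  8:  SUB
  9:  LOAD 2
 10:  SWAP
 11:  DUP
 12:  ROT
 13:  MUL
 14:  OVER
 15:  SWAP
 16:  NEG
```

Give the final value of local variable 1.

-53

PUSH -53 → -53
STORE 1  → (empty)
PUSH -5  → -5
STORE 2  → (empty)
PUSH 12  → 12
PUSH -57 → 12 -57
SWAP     → -57 12
SUB      → -69
LOAD 2   → -69 -5
SWAP     → -5 -69
DUP      → -5 -69 -69
ROT      → -69 -69 -5
MUL      → -69 345
OVER     → -69 345 -69
SWAP     → -69 -69 345
NEG      → -69 -69 -345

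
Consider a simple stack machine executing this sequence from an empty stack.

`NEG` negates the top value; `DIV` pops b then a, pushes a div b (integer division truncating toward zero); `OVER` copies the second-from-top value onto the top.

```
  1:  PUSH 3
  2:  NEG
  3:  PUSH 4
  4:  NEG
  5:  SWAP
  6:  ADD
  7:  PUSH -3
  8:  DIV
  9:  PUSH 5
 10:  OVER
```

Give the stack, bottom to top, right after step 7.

PUSH 3  -> 3
NEG     -> -3
PUSH 4  -> -3 4
NEG     -> -3 -4
SWAP    -> -4 -3
ADD     -> -7
PUSH -3 -> -7 -3

[-7, -3]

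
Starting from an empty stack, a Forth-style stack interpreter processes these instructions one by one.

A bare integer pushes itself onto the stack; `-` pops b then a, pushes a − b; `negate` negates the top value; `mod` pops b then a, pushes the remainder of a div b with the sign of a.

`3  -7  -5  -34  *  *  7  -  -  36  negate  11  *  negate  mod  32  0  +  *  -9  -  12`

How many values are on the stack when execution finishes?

3      -> [3]
-7     -> [3, -7]
-5     -> [3, -7, -5]
-34    -> [3, -7, -5, -34]
*      -> [3, -7, 170]
*      -> [3, -1190]
7      -> [3, -1190, 7]
-      -> [3, -1197]
-      -> [1200]
36     -> [1200, 36]
negate -> [1200, -36]
11     -> [1200, -36, 11]
*      -> [1200, -396]
negate -> [1200, 396]
mod    -> [12]
32     -> [12, 32]
0      -> [12, 32, 0]
+      -> [12, 32]
*      -> [384]
-9     -> [384, -9]
-      -> [393]
12     -> [393, 12]

2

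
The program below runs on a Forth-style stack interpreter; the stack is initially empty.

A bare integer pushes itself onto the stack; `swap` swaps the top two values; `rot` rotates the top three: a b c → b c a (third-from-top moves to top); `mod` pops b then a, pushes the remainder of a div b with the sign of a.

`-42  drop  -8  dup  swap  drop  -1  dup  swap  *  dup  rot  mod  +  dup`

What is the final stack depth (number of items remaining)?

-42  -> [-42]
drop -> []
-8   -> [-8]
dup  -> [-8, -8]
swap -> [-8, -8]
drop -> [-8]
-1   -> [-8, -1]
dup  -> [-8, -1, -1]
swap -> [-8, -1, -1]
*    -> [-8, 1]
dup  -> [-8, 1, 1]
rot  -> [1, 1, -8]
mod  -> [1, 1]
+    -> [2]
dup  -> [2, 2]

2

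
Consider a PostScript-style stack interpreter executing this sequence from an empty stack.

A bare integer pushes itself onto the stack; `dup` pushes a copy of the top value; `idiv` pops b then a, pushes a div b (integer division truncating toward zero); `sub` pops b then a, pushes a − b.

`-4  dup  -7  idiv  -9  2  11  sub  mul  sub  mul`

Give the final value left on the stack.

324

-4   -> -4
dup  -> -4 -4
-7   -> -4 -4 -7
idiv -> -4 0
-9   -> -4 0 -9
2    -> -4 0 -9 2
11   -> -4 0 -9 2 11
sub  -> -4 0 -9 -9
mul  -> -4 0 81
sub  -> -4 -81
mul  -> 324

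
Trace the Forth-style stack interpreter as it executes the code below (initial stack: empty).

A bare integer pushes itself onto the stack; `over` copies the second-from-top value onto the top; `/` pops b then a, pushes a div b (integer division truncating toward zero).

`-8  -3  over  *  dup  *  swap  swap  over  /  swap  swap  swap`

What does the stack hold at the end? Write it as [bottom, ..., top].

[-72, -8]

-8   : [-8]
-3   : [-8, -3]
over : [-8, -3, -8]
*    : [-8, 24]
dup  : [-8, 24, 24]
*    : [-8, 576]
swap : [576, -8]
swap : [-8, 576]
over : [-8, 576, -8]
/    : [-8, -72]
swap : [-72, -8]
swap : [-8, -72]
swap : [-72, -8]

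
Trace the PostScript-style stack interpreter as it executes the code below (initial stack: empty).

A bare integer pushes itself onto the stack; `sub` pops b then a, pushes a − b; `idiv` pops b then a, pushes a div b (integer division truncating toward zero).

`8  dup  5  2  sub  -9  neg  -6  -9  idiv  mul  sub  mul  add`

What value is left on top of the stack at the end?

8     8
dup   8 8
5     8 8 5
2     8 8 5 2
sub   8 8 3
-9    8 8 3 -9
neg   8 8 3 9
-6    8 8 3 9 -6
-9    8 8 3 9 -6 -9
idiv  8 8 3 9 0
mul   8 8 3 0
sub   8 8 3
mul   8 24
add   32

32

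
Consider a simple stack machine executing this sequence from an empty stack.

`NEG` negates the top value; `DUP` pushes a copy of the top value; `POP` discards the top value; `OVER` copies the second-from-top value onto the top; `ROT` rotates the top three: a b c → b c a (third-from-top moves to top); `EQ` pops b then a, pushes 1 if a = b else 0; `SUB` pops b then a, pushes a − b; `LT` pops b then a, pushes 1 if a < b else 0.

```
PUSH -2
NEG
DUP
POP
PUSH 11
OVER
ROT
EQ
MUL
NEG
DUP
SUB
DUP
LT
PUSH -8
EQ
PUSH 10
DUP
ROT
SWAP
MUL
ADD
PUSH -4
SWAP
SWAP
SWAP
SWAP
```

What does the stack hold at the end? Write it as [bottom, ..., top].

PUSH -2 → [-2]
NEG     → [2]
DUP     → [2, 2]
POP     → [2]
PUSH 11 → [2, 11]
OVER    → [2, 11, 2]
ROT     → [11, 2, 2]
EQ      → [11, 1]
MUL     → [11]
NEG     → [-11]
DUP     → [-11, -11]
SUB     → [0]
DUP     → [0, 0]
LT      → [0]
PUSH -8 → [0, -8]
EQ      → [0]
PUSH 10 → [0, 10]
DUP     → [0, 10, 10]
ROT     → [10, 10, 0]
SWAP    → [10, 0, 10]
MUL     → [10, 0]
ADD     → [10]
PUSH -4 → [10, -4]
SWAP    → [-4, 10]
SWAP    → [10, -4]
SWAP    → [-4, 10]
SWAP    → [10, -4]

[10, -4]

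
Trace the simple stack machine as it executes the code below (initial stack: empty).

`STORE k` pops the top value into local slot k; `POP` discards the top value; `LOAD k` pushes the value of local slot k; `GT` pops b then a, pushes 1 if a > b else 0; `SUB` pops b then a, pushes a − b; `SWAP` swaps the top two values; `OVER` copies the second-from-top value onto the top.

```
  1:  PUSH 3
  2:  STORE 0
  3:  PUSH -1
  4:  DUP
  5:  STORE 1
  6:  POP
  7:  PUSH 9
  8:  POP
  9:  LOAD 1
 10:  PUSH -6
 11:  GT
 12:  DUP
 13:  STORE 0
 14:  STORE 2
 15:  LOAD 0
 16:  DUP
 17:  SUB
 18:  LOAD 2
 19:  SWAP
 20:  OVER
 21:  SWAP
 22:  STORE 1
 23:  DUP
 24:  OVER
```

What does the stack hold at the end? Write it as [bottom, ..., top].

PUSH 3  -> 3
STORE 0 -> (empty)
PUSH -1 -> -1
DUP     -> -1 -1
STORE 1 -> -1
POP     -> (empty)
PUSH 9  -> 9
POP     -> (empty)
LOAD 1  -> -1
PUSH -6 -> -1 -6
GT      -> 1
DUP     -> 1 1
STORE 0 -> 1
STORE 2 -> (empty)
LOAD 0  -> 1
DUP     -> 1 1
SUB     -> 0
LOAD 2  -> 0 1
SWAP    -> 1 0
OVER    -> 1 0 1
SWAP    -> 1 1 0
STORE 1 -> 1 1
DUP     -> 1 1 1
OVER    -> 1 1 1 1

[1, 1, 1, 1]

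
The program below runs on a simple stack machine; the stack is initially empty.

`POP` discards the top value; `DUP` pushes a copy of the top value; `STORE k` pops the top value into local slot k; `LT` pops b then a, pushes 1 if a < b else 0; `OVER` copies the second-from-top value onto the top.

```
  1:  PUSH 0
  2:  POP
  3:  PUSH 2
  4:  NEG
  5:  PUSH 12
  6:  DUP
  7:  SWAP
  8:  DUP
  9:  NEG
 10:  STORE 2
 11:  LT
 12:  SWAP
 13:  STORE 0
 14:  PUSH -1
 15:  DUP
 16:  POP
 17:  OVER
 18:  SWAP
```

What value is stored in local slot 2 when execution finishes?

-12

PUSH 0  → [0]
POP     → []
PUSH 2  → [2]
NEG     → [-2]
PUSH 12 → [-2, 12]
DUP     → [-2, 12, 12]
SWAP    → [-2, 12, 12]
DUP     → [-2, 12, 12, 12]
NEG     → [-2, 12, 12, -12]
STORE 2 → [-2, 12, 12]
LT      → [-2, 0]
SWAP    → [0, -2]
STORE 0 → [0]
PUSH -1 → [0, -1]
DUP     → [0, -1, -1]
POP     → [0, -1]
OVER    → [0, -1, 0]
SWAP    → [0, 0, -1]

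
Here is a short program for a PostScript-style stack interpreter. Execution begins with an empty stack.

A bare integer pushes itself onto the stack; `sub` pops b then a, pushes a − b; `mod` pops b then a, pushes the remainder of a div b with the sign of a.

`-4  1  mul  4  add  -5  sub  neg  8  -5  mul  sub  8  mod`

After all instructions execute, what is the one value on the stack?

-4  : -4
1   : -4 1
mul : -4
4   : -4 4
add : 0
-5  : 0 -5
sub : 5
neg : -5
8   : -5 8
-5  : -5 8 -5
mul : -5 -40
sub : 35
8   : 35 8
mod : 3

3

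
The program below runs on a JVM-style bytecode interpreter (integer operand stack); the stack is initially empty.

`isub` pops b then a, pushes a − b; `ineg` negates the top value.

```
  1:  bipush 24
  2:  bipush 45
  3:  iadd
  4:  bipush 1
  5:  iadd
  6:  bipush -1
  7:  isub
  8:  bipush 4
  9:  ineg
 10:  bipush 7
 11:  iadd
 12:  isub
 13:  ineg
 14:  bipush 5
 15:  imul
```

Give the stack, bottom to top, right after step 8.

[71, 4]

bipush 24 : [24]
bipush 45 : [24, 45]
iadd      : [69]
bipush 1  : [69, 1]
iadd      : [70]
bipush -1 : [70, -1]
isub      : [71]
bipush 4  : [71, 4]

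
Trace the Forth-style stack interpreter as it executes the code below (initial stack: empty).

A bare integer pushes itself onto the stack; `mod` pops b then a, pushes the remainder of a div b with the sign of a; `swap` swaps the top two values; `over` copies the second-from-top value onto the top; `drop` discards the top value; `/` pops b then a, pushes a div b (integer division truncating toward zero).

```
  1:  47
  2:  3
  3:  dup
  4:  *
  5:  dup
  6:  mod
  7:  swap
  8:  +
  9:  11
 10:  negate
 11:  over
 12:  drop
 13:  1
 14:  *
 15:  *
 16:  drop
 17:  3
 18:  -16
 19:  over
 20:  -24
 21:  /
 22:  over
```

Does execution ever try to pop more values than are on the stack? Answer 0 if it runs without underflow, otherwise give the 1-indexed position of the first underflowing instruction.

0

47     -> [47]
3      -> [47, 3]
dup    -> [47, 3, 3]
*      -> [47, 9]
dup    -> [47, 9, 9]
mod    -> [47, 0]
swap   -> [0, 47]
+      -> [47]
11     -> [47, 11]
negate -> [47, -11]
over   -> [47, -11, 47]
drop   -> [47, -11]
1      -> [47, -11, 1]
*      -> [47, -11]
*      -> [-517]
drop   -> []
3      -> [3]
-16    -> [3, -16]
over   -> [3, -16, 3]
-24    -> [3, -16, 3, -24]
/      -> [3, -16, 0]
over   -> [3, -16, 0, -16]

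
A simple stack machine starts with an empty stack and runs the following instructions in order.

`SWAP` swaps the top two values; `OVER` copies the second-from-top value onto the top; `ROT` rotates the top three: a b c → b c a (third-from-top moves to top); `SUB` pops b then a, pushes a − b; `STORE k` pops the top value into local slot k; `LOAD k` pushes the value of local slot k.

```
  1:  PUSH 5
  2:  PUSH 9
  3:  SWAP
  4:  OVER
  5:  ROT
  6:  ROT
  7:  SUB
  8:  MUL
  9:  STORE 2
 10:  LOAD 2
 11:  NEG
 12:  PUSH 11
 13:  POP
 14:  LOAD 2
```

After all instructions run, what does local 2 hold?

36

PUSH 5  -> [5]
PUSH 9  -> [5, 9]
SWAP    -> [9, 5]
OVER    -> [9, 5, 9]
ROT     -> [5, 9, 9]
ROT     -> [9, 9, 5]
SUB     -> [9, 4]
MUL     -> [36]
STORE 2 -> []
LOAD 2  -> [36]
NEG     -> [-36]
PUSH 11 -> [-36, 11]
POP     -> [-36]
LOAD 2  -> [-36, 36]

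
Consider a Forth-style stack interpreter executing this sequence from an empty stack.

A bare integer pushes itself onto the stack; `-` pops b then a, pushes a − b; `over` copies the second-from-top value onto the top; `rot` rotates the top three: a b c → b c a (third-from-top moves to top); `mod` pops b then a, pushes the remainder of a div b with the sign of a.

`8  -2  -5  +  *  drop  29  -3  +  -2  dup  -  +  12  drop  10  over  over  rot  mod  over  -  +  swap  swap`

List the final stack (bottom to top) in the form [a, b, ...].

8     [8]
-2    [8, -2]
-5    [8, -2, -5]
+     [8, -7]
*     [-56]
drop  []
29    [29]
-3    [29, -3]
+     [26]
-2    [26, -2]
dup   [26, -2, -2]
-     [26, 0]
+     [26]
12    [26, 12]
drop  [26]
10    [26, 10]
over  [26, 10, 26]
over  [26, 10, 26, 10]
rot   [26, 26, 10, 10]
mod   [26, 26, 0]
over  [26, 26, 0, 26]
-     [26, 26, -26]
+     [26, 0]
swap  [0, 26]
swap  [26, 0]

[26, 0]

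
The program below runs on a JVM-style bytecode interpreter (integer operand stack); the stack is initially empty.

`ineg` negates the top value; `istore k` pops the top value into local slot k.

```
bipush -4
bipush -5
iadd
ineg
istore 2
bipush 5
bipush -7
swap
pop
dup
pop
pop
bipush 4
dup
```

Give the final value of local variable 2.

9

bipush -4 → -4
bipush -5 → -4 -5
iadd      → -9
ineg      → 9
istore 2  → (empty)
bipush 5  → 5
bipush -7 → 5 -7
swap      → -7 5
pop       → -7
dup       → -7 -7
pop       → -7
pop       → (empty)
bipush 4  → 4
dup       → 4 4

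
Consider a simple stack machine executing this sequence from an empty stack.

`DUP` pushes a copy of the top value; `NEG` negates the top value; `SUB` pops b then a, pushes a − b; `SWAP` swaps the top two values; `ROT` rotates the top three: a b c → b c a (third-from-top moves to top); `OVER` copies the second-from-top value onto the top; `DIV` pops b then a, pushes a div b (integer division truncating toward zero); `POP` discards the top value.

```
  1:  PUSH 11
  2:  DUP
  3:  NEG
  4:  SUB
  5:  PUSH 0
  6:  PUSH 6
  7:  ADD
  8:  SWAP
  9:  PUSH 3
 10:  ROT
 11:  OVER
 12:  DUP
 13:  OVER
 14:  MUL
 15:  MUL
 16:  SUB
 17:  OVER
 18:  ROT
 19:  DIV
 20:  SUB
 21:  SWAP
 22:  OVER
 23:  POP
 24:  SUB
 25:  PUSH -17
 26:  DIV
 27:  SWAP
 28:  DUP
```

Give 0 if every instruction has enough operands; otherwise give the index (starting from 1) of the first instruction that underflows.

27

PUSH 11  -> 11
DUP      -> 11 11
NEG      -> 11 -11
SUB      -> 22
PUSH 0   -> 22 0
PUSH 6   -> 22 0 6
ADD      -> 22 6
SWAP     -> 6 22
PUSH 3   -> 6 22 3
ROT      -> 22 3 6
OVER     -> 22 3 6 3
DUP      -> 22 3 6 3 3
OVER     -> 22 3 6 3 3 3
MUL      -> 22 3 6 3 9
MUL      -> 22 3 6 27
SUB      -> 22 3 -21
OVER     -> 22 3 -21 3
ROT      -> 22 -21 3 3
DIV      -> 22 -21 1
SUB      -> 22 -22
SWAP     -> -22 22
OVER     -> -22 22 -22
POP      -> -22 22
SUB      -> -44
PUSH -17 -> -44 -17
DIV      -> 2
SWAP  — needs 2 operands, stack has 1 → underflow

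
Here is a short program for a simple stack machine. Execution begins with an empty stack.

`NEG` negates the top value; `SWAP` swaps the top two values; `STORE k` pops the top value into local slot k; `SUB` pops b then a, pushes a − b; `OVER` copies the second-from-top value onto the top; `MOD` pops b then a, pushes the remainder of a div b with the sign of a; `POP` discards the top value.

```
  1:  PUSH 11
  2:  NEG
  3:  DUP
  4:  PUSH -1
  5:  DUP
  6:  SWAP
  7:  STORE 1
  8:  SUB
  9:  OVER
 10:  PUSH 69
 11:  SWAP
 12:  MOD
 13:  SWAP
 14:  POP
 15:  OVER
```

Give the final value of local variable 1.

-1

PUSH 11  [11]
NEG      [-11]
DUP      [-11, -11]
PUSH -1  [-11, -11, -1]
DUP      [-11, -11, -1, -1]
SWAP     [-11, -11, -1, -1]
STORE 1  [-11, -11, -1]
SUB      [-11, -10]
OVER     [-11, -10, -11]
PUSH 69  [-11, -10, -11, 69]
SWAP     [-11, -10, 69, -11]
MOD      [-11, -10, 3]
SWAP     [-11, 3, -10]
POP      [-11, 3]
OVER     [-11, 3, -11]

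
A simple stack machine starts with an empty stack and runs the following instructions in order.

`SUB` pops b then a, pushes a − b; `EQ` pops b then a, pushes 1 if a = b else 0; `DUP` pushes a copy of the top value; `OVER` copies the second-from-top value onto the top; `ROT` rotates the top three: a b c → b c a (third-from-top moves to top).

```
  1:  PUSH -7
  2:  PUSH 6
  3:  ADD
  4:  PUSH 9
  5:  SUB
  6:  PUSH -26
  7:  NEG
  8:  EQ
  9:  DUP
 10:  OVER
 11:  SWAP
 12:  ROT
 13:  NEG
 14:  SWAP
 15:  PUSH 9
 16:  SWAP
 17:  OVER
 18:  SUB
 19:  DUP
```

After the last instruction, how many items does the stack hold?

PUSH -7  : -7
PUSH 6   : -7 6
ADD      : -1
PUSH 9   : -1 9
SUB      : -10
PUSH -26 : -10 -26
NEG      : -10 26
EQ       : 0
DUP      : 0 0
OVER     : 0 0 0
SWAP     : 0 0 0
ROT      : 0 0 0
NEG      : 0 0 0
SWAP     : 0 0 0
PUSH 9   : 0 0 0 9
SWAP     : 0 0 9 0
OVER     : 0 0 9 0 9
SUB      : 0 0 9 -9
DUP      : 0 0 9 -9 -9

5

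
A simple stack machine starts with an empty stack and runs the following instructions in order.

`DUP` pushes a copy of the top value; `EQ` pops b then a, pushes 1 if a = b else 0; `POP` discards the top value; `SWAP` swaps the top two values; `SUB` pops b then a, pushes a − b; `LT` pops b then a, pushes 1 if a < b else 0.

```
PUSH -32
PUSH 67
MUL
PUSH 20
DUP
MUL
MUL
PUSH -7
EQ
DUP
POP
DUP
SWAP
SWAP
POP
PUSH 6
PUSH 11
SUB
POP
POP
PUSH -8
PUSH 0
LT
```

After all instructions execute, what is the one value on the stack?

1

PUSH -32 → -32
PUSH 67  → -32 67
MUL      → -2144
PUSH 20  → -2144 20
DUP      → -2144 20 20
MUL      → -2144 400
MUL      → -857600
PUSH -7  → -857600 -7
EQ       → 0
DUP      → 0 0
POP      → 0
DUP      → 0 0
SWAP     → 0 0
SWAP     → 0 0
POP      → 0
PUSH 6   → 0 6
PUSH 11  → 0 6 11
SUB      → 0 -5
POP      → 0
POP      → (empty)
PUSH -8  → -8
PUSH 0   → -8 0
LT       → 1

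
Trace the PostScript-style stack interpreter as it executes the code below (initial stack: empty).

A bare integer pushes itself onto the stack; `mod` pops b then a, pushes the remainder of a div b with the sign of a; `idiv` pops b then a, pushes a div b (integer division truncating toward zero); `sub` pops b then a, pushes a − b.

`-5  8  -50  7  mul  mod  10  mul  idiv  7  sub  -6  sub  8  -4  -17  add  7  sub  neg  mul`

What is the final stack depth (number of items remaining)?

-5   : [-5]
8    : [-5, 8]
-50  : [-5, 8, -50]
7    : [-5, 8, -50, 7]
mul  : [-5, 8, -350]
mod  : [-5, 8]
10   : [-5, 8, 10]
mul  : [-5, 80]
idiv : [0]
7    : [0, 7]
sub  : [-7]
-6   : [-7, -6]
sub  : [-1]
8    : [-1, 8]
-4   : [-1, 8, -4]
-17  : [-1, 8, -4, -17]
add  : [-1, 8, -21]
7    : [-1, 8, -21, 7]
sub  : [-1, 8, -28]
neg  : [-1, 8, 28]
mul  : [-1, 224]

2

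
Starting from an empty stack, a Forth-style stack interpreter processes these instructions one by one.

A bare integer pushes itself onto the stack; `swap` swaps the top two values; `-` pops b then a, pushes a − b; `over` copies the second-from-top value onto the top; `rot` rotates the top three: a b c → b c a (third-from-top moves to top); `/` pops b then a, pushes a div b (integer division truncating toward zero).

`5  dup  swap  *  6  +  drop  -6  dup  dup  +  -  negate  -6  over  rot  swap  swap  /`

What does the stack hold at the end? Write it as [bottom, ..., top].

5      -> [5]
dup    -> [5, 5]
swap   -> [5, 5]
*      -> [25]
6      -> [25, 6]
+      -> [31]
drop   -> []
-6     -> [-6]
dup    -> [-6, -6]
dup    -> [-6, -6, -6]
+      -> [-6, -12]
-      -> [6]
negate -> [-6]
-6     -> [-6, -6]
over   -> [-6, -6, -6]
rot    -> [-6, -6, -6]
swap   -> [-6, -6, -6]
swap   -> [-6, -6, -6]
/      -> [-6, 1]

[-6, 1]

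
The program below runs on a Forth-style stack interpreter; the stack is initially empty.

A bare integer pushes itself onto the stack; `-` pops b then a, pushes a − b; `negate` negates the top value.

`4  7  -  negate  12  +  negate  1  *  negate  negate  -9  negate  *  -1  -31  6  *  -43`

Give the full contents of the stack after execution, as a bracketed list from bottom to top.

[-135, -1, -186, -43]

4       [4]
7       [4, 7]
-       [-3]
negate  [3]
12      [3, 12]
+       [15]
negate  [-15]
1       [-15, 1]
*       [-15]
negate  [15]
negate  [-15]
-9      [-15, -9]
negate  [-15, 9]
*       [-135]
-1      [-135, -1]
-31     [-135, -1, -31]
6       [-135, -1, -31, 6]
*       [-135, -1, -186]
-43     [-135, -1, -186, -43]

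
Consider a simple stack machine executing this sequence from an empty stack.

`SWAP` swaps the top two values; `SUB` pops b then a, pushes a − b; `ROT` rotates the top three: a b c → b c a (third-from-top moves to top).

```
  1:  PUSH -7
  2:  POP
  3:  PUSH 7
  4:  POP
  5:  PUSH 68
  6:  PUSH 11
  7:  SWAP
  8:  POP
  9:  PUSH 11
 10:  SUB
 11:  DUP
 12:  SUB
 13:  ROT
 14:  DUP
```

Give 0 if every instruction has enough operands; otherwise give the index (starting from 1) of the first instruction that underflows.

13

PUSH -7  [-7]
POP      []
PUSH 7   [7]
POP      []
PUSH 68  [68]
PUSH 11  [68, 11]
SWAP     [11, 68]
POP      [11]
PUSH 11  [11, 11]
SUB      [0]
DUP      [0, 0]
SUB      [0]
ROT  — needs 3 operands, stack has 1 → underflow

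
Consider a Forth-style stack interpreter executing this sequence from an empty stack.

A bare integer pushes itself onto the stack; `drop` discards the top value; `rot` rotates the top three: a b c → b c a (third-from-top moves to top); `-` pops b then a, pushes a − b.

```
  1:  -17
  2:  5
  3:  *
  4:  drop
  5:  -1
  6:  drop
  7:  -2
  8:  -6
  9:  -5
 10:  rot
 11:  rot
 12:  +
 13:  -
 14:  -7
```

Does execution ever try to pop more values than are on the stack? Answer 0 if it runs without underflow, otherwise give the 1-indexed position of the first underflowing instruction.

-17  : -17
5    : -17 5
*    : -85
drop : (empty)
-1   : -1
drop : (empty)
-2   : -2
-6   : -2 -6
-5   : -2 -6 -5
rot  : -6 -5 -2
rot  : -5 -2 -6
+    : -5 -8
-    : 3
-7   : 3 -7

0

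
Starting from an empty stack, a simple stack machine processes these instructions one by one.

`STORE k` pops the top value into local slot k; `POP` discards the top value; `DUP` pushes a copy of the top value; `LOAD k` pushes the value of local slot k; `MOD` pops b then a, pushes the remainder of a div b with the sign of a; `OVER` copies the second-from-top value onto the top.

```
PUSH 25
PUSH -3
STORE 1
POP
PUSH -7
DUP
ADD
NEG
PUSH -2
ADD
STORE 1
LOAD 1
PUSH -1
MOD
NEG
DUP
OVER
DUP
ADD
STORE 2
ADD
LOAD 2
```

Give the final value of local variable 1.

12

PUSH 25 : [25]
PUSH -3 : [25, -3]
STORE 1 : [25]
POP     : []
PUSH -7 : [-7]
DUP     : [-7, -7]
ADD     : [-14]
NEG     : [14]
PUSH -2 : [14, -2]
ADD     : [12]
STORE 1 : []
LOAD 1  : [12]
PUSH -1 : [12, -1]
MOD     : [0]
NEG     : [0]
DUP     : [0, 0]
OVER    : [0, 0, 0]
DUP     : [0, 0, 0, 0]
ADD     : [0, 0, 0]
STORE 2 : [0, 0]
ADD     : [0]
LOAD 2  : [0, 0]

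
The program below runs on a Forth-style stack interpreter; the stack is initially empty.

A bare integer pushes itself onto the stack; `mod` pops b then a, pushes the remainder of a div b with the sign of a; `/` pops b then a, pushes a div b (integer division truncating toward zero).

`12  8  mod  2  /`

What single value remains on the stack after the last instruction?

2

12  -> 12
8   -> 12 8
mod -> 4
2   -> 4 2
/   -> 2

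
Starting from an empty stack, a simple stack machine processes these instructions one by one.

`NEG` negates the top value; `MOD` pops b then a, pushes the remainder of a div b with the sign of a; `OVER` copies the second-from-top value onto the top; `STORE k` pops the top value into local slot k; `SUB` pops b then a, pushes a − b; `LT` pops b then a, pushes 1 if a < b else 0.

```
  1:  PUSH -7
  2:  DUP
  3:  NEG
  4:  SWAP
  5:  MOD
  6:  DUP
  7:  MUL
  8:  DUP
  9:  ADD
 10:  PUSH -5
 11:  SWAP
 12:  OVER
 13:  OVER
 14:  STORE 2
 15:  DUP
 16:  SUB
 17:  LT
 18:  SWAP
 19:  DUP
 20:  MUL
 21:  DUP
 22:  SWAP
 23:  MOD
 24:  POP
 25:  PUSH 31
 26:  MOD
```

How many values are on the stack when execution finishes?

PUSH -7 → -7
DUP     → -7 -7
NEG     → -7 7
SWAP    → 7 -7
MOD     → 0
DUP     → 0 0
MUL     → 0
DUP     → 0 0
ADD     → 0
PUSH -5 → 0 -5
SWAP    → -5 0
OVER    → -5 0 -5
OVER    → -5 0 -5 0
STORE 2 → -5 0 -5
DUP     → -5 0 -5 -5
SUB     → -5 0 0
LT      → -5 0
SWAP    → 0 -5
DUP     → 0 -5 -5
MUL     → 0 25
DUP     → 0 25 25
SWAP    → 0 25 25
MOD     → 0 0
POP     → 0
PUSH 31 → 0 31
MOD     → 0

1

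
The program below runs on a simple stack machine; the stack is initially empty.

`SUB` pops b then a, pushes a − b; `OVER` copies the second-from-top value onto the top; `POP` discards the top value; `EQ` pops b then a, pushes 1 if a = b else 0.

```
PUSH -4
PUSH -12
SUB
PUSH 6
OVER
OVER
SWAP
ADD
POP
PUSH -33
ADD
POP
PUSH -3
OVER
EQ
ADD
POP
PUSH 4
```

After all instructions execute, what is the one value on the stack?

PUSH -4  : [-4]
PUSH -12 : [-4, -12]
SUB      : [8]
PUSH 6   : [8, 6]
OVER     : [8, 6, 8]
OVER     : [8, 6, 8, 6]
SWAP     : [8, 6, 6, 8]
ADD      : [8, 6, 14]
POP      : [8, 6]
PUSH -33 : [8, 6, -33]
ADD      : [8, -27]
POP      : [8]
PUSH -3  : [8, -3]
OVER     : [8, -3, 8]
EQ       : [8, 0]
ADD      : [8]
POP      : []
PUSH 4   : [4]

4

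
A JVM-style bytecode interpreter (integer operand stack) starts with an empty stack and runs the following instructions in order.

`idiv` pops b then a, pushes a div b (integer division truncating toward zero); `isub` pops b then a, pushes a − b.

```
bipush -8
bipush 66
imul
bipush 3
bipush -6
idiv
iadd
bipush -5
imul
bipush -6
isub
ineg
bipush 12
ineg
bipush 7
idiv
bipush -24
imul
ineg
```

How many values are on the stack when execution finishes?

bipush -8  -> -8
bipush 66  -> -8 66
imul       -> -528
bipush 3   -> -528 3
bipush -6  -> -528 3 -6
idiv       -> -528 0
iadd       -> -528
bipush -5  -> -528 -5
imul       -> 2640
bipush -6  -> 2640 -6
isub       -> 2646
ineg       -> -2646
bipush 12  -> -2646 12
ineg       -> -2646 -12
bipush 7   -> -2646 -12 7
idiv       -> -2646 -1
bipush -24 -> -2646 -1 -24
imul       -> -2646 24
ineg       -> -2646 -24

2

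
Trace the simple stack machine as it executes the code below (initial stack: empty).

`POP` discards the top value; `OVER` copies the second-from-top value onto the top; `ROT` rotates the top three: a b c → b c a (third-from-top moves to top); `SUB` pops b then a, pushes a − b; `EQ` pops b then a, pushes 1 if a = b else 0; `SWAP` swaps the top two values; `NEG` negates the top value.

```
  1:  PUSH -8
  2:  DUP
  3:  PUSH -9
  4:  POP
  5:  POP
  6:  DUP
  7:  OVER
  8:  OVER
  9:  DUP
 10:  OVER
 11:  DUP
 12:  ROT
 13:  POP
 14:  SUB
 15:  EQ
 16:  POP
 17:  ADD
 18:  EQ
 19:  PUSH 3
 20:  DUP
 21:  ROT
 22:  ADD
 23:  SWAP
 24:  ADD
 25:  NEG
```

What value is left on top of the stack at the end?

-6

PUSH -8 -> -8
DUP     -> -8 -8
PUSH -9 -> -8 -8 -9
POP     -> -8 -8
POP     -> -8
DUP     -> -8 -8
OVER    -> -8 -8 -8
OVER    -> -8 -8 -8 -8
DUP     -> -8 -8 -8 -8 -8
OVER    -> -8 -8 -8 -8 -8 -8
DUP     -> -8 -8 -8 -8 -8 -8 -8
ROT     -> -8 -8 -8 -8 -8 -8 -8
POP     -> -8 -8 -8 -8 -8 -8
SUB     -> -8 -8 -8 -8 0
EQ      -> -8 -8 -8 0
POP     -> -8 -8 -8
ADD     -> -8 -16
EQ      -> 0
PUSH 3  -> 0 3
DUP     -> 0 3 3
ROT     -> 3 3 0
ADD     -> 3 3
SWAP    -> 3 3
ADD     -> 6
NEG     -> -6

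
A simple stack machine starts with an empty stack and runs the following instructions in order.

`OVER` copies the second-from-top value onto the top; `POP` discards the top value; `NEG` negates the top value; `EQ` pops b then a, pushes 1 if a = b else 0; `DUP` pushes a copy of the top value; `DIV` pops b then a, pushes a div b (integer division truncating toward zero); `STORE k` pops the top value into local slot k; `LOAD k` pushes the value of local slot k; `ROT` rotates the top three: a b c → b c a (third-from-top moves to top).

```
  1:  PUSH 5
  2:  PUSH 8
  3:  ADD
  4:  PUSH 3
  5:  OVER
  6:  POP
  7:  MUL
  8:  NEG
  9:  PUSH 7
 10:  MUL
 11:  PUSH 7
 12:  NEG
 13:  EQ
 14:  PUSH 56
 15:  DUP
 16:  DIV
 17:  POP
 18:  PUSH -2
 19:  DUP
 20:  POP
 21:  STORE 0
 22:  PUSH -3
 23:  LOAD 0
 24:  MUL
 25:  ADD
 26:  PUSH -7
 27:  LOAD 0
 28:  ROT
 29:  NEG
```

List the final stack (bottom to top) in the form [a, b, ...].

[-7, -2, -6]

PUSH 5  -> 5
PUSH 8  -> 5 8
ADD     -> 13
PUSH 3  -> 13 3
OVER    -> 13 3 13
POP     -> 13 3
MUL     -> 39
NEG     -> -39
PUSH 7  -> -39 7
MUL     -> -273
PUSH 7  -> -273 7
NEG     -> -273 -7
EQ      -> 0
PUSH 56 -> 0 56
DUP     -> 0 56 56
DIV     -> 0 1
POP     -> 0
PUSH -2 -> 0 -2
DUP     -> 0 -2 -2
POP     -> 0 -2
STORE 0 -> 0
PUSH -3 -> 0 -3
LOAD 0  -> 0 -3 -2
MUL     -> 0 6
ADD     -> 6
PUSH -7 -> 6 -7
LOAD 0  -> 6 -7 -2
ROT     -> -7 -2 6
NEG     -> -7 -2 -6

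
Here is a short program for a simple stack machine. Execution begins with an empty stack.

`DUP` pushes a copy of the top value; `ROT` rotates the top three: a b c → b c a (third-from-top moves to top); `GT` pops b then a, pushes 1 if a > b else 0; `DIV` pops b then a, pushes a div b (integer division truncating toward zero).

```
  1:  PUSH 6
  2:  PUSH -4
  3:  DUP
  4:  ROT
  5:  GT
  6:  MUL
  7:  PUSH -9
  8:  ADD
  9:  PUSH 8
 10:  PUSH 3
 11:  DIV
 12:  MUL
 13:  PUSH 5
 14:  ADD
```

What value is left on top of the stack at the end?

-13

PUSH 6   6
PUSH -4  6 -4
DUP      6 -4 -4
ROT      -4 -4 6
GT       -4 0
MUL      0
PUSH -9  0 -9
ADD      -9
PUSH 8   -9 8
PUSH 3   -9 8 3
DIV      -9 2
MUL      -18
PUSH 5   -18 5
ADD      -13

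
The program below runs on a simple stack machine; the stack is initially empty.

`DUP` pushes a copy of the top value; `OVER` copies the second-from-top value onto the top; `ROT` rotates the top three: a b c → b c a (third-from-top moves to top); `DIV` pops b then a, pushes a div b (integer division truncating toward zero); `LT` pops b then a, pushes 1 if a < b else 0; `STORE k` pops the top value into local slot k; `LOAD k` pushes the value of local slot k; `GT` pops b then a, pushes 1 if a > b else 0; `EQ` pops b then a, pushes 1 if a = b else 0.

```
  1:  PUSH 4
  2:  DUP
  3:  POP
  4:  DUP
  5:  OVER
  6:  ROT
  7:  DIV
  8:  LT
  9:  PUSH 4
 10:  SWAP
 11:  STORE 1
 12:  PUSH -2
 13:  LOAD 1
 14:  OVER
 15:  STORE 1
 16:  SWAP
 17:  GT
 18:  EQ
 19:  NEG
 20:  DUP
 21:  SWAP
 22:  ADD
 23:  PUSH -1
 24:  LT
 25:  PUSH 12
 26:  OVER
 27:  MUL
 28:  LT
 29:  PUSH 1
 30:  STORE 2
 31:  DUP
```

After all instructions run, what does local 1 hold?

PUSH 4  → 4
DUP     → 4 4
POP     → 4
DUP     → 4 4
OVER    → 4 4 4
ROT     → 4 4 4
DIV     → 4 1
LT      → 0
PUSH 4  → 0 4
SWAP    → 4 0
STORE 1 → 4
PUSH -2 → 4 -2
LOAD 1  → 4 -2 0
OVER    → 4 -2 0 -2
STORE 1 → 4 -2 0
SWAP    → 4 0 -2
GT      → 4 1
EQ      → 0
NEG     → 0
DUP     → 0 0
SWAP    → 0 0
ADD     → 0
PUSH -1 → 0 -1
LT      → 0
PUSH 12 → 0 12
OVER    → 0 12 0
MUL     → 0 0
LT      → 0
PUSH 1  → 0 1
STORE 2 → 0
DUP     → 0 0

-2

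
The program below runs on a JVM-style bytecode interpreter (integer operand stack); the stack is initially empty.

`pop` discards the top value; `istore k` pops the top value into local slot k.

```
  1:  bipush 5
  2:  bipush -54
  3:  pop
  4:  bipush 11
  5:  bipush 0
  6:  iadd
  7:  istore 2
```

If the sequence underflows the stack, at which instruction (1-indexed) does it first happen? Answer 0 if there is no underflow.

0

bipush 5   : [5]
bipush -54 : [5, -54]
pop        : [5]
bipush 11  : [5, 11]
bipush 0   : [5, 11, 0]
iadd       : [5, 11]
istore 2   : [5]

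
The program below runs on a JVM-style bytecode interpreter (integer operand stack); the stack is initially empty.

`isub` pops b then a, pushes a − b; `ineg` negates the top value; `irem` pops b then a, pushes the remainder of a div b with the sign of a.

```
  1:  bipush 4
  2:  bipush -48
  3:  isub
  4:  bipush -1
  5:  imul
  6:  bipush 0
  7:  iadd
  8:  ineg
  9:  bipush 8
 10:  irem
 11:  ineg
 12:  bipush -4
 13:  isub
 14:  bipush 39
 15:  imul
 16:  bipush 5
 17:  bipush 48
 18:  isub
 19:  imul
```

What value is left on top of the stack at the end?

bipush 4   → [4]
bipush -48 → [4, -48]
isub       → [52]
bipush -1  → [52, -1]
imul       → [-52]
bipush 0   → [-52, 0]
iadd       → [-52]
ineg       → [52]
bipush 8   → [52, 8]
irem       → [4]
ineg       → [-4]
bipush -4  → [-4, -4]
isub       → [0]
bipush 39  → [0, 39]
imul       → [0]
bipush 5   → [0, 5]
bipush 48  → [0, 5, 48]
isub       → [0, -43]
imul       → [0]

0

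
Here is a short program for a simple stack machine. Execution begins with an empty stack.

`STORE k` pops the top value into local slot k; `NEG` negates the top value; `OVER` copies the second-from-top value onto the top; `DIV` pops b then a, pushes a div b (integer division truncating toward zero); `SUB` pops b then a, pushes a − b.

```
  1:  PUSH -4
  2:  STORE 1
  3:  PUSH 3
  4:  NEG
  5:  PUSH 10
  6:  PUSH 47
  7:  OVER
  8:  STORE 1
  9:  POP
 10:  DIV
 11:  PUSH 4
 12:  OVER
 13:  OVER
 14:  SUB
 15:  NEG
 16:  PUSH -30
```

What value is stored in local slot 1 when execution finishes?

10

PUSH -4  → -4
STORE 1  → (empty)
PUSH 3   → 3
NEG      → -3
PUSH 10  → -3 10
PUSH 47  → -3 10 47
OVER     → -3 10 47 10
STORE 1  → -3 10 47
POP      → -3 10
DIV      → 0
PUSH 4   → 0 4
OVER     → 0 4 0
OVER     → 0 4 0 4
SUB      → 0 4 -4
NEG      → 0 4 4
PUSH -30 → 0 4 4 -30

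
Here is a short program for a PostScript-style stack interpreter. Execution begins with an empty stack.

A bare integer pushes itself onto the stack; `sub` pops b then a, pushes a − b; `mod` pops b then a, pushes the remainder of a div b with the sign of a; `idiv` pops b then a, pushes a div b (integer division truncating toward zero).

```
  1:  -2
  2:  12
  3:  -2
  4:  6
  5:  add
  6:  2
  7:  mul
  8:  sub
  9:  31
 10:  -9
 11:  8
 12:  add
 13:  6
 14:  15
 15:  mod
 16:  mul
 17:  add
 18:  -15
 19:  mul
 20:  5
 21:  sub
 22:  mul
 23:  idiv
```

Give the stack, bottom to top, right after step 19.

[-2, 4, -375]

-2  → [-2]
12  → [-2, 12]
-2  → [-2, 12, -2]
6   → [-2, 12, -2, 6]
add → [-2, 12, 4]
2   → [-2, 12, 4, 2]
mul → [-2, 12, 8]
sub → [-2, 4]
31  → [-2, 4, 31]
-9  → [-2, 4, 31, -9]
8   → [-2, 4, 31, -9, 8]
add → [-2, 4, 31, -1]
6   → [-2, 4, 31, -1, 6]
15  → [-2, 4, 31, -1, 6, 15]
mod → [-2, 4, 31, -1, 6]
mul → [-2, 4, 31, -6]
add → [-2, 4, 25]
-15 → [-2, 4, 25, -15]
mul → [-2, 4, -375]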